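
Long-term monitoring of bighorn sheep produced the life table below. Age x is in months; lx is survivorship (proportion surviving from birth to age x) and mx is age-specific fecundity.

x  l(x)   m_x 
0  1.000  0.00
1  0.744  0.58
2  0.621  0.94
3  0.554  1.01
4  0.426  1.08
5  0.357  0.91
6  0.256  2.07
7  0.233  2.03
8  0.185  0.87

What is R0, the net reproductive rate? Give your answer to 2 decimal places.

3.52

lx·mx by age: 0, 0.43152, 0.58374, 0.55954, 0.46008, 0.32487, 0.52992, 0.47299, 0.16095
R0 = Σ lx·mx = 3.52361 → 3.52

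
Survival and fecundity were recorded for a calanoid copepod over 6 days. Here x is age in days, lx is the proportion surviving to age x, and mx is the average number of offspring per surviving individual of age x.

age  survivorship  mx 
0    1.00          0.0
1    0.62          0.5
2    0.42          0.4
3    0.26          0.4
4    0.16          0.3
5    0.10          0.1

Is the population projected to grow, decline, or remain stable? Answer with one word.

declining

R0 = Σ lx·mx = 0 + 0.31 + 0.168 + 0.104 + 0.048 + 0.01 = 0.64
R0 < 1, so the population is declining.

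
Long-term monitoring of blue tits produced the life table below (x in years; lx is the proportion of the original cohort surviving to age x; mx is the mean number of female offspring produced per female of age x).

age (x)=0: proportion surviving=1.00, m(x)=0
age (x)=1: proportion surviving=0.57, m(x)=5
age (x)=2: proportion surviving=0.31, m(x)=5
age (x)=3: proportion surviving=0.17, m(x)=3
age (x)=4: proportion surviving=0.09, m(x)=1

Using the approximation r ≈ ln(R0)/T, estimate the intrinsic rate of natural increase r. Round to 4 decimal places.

1.0264

R0 = Σ lx·mx = 0 + 2.85 + 1.55 + 0.51 + 0.09 = 5
Σ x·lx·mx = 7.84; T = 7.84/5 = 1.568
r ≈ ln(R0)/T = ln(5)/1.568 = 1.026427… → 1.0264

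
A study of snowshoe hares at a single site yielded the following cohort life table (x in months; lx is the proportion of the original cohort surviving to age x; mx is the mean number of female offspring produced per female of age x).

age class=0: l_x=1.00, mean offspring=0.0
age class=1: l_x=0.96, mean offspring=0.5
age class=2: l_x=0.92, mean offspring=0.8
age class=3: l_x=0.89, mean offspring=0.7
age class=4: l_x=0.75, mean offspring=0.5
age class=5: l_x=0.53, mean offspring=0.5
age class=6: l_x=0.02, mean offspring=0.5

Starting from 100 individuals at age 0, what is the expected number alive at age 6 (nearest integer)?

Expected survivors = N0 · l_6 = 100 × 0.02 = 2 → 2

2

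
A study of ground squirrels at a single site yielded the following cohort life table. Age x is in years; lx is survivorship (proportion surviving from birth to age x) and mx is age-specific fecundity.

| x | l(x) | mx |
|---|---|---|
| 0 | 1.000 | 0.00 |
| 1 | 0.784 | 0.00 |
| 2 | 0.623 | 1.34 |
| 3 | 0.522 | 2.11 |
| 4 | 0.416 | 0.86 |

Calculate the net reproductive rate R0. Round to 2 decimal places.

lx·mx by age: 0, 0, 0.83482, 1.10142, 0.35776
R0 = Σ lx·mx = 2.294 → 2.29

2.29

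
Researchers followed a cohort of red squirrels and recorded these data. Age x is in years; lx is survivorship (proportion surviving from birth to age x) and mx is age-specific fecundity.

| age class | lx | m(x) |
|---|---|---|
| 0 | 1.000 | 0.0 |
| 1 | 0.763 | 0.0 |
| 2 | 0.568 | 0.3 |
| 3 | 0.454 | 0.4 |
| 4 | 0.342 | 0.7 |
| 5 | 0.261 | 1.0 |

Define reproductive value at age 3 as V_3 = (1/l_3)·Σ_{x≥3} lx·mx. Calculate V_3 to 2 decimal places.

lx·mx for x ≥ 3: 0.1816, 0.2394, 0.261 → sum = 0.682
V_3 = 0.682 / l_3 = 0.682 / 0.454 = 1.502203… → 1.50

1.50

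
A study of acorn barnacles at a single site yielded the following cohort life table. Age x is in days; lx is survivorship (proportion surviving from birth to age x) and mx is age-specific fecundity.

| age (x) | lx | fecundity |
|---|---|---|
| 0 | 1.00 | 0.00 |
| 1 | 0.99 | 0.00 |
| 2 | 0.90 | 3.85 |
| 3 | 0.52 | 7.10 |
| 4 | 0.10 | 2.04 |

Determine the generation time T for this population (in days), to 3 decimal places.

2.557

lx·mx: 0, 0, 3.465, 3.692, 0.204 → R0 = 7.361
x·lx·mx: 0, 0, 6.93, 11.076, 0.816 → Σ = 18.822
T = 18.822 / 7.361 = 2.55699… → 2.557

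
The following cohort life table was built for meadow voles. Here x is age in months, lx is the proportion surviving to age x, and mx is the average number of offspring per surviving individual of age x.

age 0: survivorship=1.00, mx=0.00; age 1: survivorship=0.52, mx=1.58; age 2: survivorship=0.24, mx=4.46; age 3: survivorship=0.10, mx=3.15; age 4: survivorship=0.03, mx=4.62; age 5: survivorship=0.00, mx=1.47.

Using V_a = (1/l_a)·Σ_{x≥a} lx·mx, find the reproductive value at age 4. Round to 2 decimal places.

4.62

lx·mx for x ≥ 4: 0.1386, 0 → sum = 0.1386
V_4 = 0.1386 / l_4 = 0.1386 / 0.03 = 4.62 → 4.62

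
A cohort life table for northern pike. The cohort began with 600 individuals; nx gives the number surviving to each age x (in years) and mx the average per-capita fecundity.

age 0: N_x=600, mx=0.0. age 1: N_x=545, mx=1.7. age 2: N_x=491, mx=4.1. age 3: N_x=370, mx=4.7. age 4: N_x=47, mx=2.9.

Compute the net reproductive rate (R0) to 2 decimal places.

8.02

lx = nx/n0 = nx/600: 1, 0.90833…, 0.81833…, 0.61667…, 0.07833…
lx·mx by age: 0, 1.544167…, 3.355167…, 2.898333…, 0.227167…
R0 = Σ lx·mx = 8.024833… → 8.02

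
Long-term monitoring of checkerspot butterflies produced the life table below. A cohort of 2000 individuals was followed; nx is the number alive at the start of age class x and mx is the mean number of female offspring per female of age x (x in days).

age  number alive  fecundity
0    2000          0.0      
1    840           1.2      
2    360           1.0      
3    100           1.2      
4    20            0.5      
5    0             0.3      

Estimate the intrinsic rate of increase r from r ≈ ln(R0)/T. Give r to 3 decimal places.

-0.203

lx = nx/n0 = nx/2000: 1, 0.42, 0.18, 0.05, 0.01, 0
R0 = Σ lx·mx = 0 + 0.504 + 0.18 + 0.06 + 0.005 + 0 = 0.749
Σ x·lx·mx = 1.064; T = 1.064/0.749 = 1.42056…
r ≈ ln(R0)/T = ln(0.749)/1.42056… = -0.20345… → -0.203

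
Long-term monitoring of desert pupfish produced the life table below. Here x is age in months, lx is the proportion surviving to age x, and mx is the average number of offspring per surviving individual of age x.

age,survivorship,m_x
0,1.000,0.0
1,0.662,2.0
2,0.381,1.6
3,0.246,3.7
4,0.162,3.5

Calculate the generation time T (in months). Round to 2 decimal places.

lx·mx: 0, 1.324, 0.6096, 0.9102, 0.567 → R0 = 3.4108
x·lx·mx: 0, 1.324, 1.2192, 2.7306, 2.268 → Σ = 7.5418
T = 7.5418 / 3.4108 = 2.211153… → 2.21

2.21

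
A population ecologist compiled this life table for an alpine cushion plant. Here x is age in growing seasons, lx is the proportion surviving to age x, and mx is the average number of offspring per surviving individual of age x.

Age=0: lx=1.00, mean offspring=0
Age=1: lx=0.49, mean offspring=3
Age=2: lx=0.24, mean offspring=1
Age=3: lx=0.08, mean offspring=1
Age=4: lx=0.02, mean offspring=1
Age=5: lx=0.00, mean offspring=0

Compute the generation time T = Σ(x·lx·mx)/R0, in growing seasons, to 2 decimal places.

1.25

lx·mx: 0, 1.47, 0.24, 0.08, 0.02, 0 → R0 = 1.81
x·lx·mx: 0, 1.47, 0.48, 0.24, 0.08, 0 → Σ = 2.27
T = 2.27 / 1.81 = 1.254144… → 1.25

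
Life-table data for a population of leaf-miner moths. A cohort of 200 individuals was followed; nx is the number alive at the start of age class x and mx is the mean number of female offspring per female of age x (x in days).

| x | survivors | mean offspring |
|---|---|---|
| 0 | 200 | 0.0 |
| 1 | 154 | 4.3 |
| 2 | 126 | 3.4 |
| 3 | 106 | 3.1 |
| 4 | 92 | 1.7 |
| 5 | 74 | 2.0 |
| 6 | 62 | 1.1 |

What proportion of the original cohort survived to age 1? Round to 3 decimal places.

0.770

l_1 = n_1/n_0 = 154/200 = 0.77 → 0.770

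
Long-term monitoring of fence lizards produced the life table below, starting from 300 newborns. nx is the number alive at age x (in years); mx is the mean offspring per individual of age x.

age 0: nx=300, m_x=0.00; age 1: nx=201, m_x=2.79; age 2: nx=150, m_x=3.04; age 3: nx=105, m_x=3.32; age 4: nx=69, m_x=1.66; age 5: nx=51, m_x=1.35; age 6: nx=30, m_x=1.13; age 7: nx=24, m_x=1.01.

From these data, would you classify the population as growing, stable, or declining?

growing

lx = nx/n0 = nx/300: 1, 0.67, 0.5, 0.35, 0.23, 0.17, 0.1, 0.08
R0 = Σ lx·mx = 0 + 1.8693 + 1.52 + 1.162 + 0.3818 + 0.2295 + 0.113 + 0.0808 = 5.3564
R0 > 1, so the population is growing.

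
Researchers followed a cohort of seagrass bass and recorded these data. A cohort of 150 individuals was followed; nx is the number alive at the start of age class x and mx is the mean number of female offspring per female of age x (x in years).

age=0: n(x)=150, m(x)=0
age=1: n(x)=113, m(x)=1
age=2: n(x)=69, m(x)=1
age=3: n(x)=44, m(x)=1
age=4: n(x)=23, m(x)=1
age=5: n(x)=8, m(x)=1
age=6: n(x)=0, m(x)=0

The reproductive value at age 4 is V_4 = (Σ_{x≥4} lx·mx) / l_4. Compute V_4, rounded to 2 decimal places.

1.35

lx = nx/n0 = nx/150: 1, 0.75333…, 0.46, 0.29333…, 0.15333…, 0.05333…, 0
lx·mx for x ≥ 4: 0.153333…, 0.053333…, 0 → sum = 0.206667…
V_4 = 0.206667… / l_4 = 0.206667… / 0.153333… = 1.347826… → 1.35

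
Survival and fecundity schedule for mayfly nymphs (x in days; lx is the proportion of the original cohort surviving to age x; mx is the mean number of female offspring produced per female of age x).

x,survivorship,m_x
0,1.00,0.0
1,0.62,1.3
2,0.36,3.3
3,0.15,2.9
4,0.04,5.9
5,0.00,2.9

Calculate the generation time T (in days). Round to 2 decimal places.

lx·mx: 0, 0.806, 1.188, 0.435, 0.236, 0 → R0 = 2.665
x·lx·mx: 0, 0.806, 2.376, 1.305, 0.944, 0 → Σ = 5.431
T = 5.431 / 2.665 = 2.037899… → 2.04

2.04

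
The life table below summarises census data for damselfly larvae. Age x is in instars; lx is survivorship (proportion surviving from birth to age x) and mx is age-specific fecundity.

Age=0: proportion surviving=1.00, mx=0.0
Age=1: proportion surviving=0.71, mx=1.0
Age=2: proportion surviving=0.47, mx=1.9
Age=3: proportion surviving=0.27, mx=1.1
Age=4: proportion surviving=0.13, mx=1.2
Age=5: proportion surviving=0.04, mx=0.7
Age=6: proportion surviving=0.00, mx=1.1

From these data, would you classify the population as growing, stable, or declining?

growing

R0 = Σ lx·mx = 0 + 0.71 + 0.893 + 0.297 + 0.156 + 0.028 + 0 = 2.084
R0 > 1, so the population is growing.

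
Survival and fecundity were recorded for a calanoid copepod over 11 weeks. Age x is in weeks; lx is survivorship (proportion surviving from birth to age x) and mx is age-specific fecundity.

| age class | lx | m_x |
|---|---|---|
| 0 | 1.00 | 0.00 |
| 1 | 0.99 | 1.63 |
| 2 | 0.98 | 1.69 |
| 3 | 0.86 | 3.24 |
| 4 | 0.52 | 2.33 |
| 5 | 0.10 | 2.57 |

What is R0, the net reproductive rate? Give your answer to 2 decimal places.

7.52

lx·mx by age: 0, 1.6137, 1.6562, 2.7864, 1.2116, 0.257
R0 = Σ lx·mx = 7.5249 → 7.52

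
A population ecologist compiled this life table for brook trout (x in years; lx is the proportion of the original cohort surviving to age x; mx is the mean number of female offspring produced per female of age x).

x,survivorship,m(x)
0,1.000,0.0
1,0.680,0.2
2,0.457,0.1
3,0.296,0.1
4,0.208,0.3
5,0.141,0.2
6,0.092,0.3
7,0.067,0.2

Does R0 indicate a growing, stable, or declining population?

declining

R0 = Σ lx·mx = 0 + 0.136 + 0.0457 + 0.0296 + 0.0624 + 0.0282 + 0.0276 + 0.0134 = 0.3429
R0 < 1, so the population is declining.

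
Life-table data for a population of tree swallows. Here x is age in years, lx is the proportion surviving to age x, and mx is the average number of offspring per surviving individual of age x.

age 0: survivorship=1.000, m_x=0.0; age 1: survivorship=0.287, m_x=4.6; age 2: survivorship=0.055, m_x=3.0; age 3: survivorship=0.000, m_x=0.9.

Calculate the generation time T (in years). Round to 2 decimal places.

1.11

lx·mx: 0, 1.3202, 0.165, 0 → R0 = 1.4852
x·lx·mx: 0, 1.3202, 0.33, 0 → Σ = 1.6502
T = 1.6502 / 1.4852 = 1.111096… → 1.11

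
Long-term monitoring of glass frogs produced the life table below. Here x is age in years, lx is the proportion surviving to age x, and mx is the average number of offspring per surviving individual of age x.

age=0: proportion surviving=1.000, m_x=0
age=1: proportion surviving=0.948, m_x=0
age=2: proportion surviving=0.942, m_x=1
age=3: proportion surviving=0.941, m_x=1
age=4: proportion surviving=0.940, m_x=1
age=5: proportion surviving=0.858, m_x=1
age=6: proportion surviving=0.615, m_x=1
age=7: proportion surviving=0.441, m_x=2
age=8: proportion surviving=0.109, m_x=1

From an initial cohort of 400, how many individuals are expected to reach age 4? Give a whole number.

Expected survivors = N0 · l_4 = 400 × 0.940 = 376 → 376

376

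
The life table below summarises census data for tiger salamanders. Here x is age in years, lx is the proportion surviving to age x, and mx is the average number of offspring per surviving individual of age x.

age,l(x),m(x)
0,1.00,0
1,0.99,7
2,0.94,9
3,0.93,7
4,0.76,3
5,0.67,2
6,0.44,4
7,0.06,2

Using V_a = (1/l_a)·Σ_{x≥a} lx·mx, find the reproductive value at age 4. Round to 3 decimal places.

lx·mx for x ≥ 4: 2.28, 1.34, 1.76, 0.12 → sum = 5.5
V_4 = 5.5 / l_4 = 5.5 / 0.76 = 7.236842… → 7.237

7.237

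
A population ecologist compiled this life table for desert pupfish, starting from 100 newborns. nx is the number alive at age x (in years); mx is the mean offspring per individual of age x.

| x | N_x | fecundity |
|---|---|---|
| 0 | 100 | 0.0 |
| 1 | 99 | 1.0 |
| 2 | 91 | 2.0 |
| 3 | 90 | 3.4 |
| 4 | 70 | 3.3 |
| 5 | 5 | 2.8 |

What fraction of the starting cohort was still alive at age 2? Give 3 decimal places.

l_2 = n_2/n_0 = 91/100 = 0.91 → 0.910

0.910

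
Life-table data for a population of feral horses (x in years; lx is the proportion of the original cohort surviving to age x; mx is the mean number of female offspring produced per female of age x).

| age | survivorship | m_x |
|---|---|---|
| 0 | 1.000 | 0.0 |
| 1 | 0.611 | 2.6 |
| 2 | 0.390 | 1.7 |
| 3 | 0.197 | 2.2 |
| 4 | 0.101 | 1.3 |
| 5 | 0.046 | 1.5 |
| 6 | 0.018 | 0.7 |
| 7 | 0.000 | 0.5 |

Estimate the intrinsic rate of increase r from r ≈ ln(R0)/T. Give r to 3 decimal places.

R0 = Σ lx·mx = 0 + 1.5886 + 0.663 + 0.4334 + 0.1313 + 0.069 + 0.0126 + 0 = 2.8979
Σ x·lx·mx = 5.1606; T = 5.1606/2.8979 = 1.78081…
r ≈ ln(R0)/T = ln(2.8979)/1.78081… = 0.59747… → 0.597

0.597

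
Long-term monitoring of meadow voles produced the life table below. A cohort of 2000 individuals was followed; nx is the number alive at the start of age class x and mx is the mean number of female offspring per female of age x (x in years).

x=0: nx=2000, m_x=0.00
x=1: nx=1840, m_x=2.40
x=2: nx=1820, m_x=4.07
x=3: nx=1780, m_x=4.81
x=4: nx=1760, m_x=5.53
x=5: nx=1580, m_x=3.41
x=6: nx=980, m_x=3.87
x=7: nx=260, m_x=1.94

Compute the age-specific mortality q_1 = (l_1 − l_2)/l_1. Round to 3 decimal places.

lx = nx/n0 = nx/2000: 1, 0.92, 0.91, 0.89, 0.88, 0.79, 0.49, 0.13
q_1 = (l_1 − l_2) / l_1 = (0.92 − 0.91) / 0.92
     = 0.01 / 0.92 = 0.01087… → 0.011

0.011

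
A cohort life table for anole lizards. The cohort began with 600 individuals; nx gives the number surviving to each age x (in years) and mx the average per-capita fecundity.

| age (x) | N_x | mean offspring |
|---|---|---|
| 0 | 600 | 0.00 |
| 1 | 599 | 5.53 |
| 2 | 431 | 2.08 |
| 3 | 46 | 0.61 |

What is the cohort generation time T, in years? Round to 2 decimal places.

lx = nx/n0 = nx/600: 1, 0.99833…, 0.71833…, 0.07667…
lx·mx: 0, 5.520783…, 1.494133…, 0.046767… → R0 = 7.061683…
x·lx·mx: 0, 5.520783…, 2.988267…, 0.1403… → Σ = 8.64935…
T = 8.64935… / 7.061683… = 1.224828… → 1.22

1.22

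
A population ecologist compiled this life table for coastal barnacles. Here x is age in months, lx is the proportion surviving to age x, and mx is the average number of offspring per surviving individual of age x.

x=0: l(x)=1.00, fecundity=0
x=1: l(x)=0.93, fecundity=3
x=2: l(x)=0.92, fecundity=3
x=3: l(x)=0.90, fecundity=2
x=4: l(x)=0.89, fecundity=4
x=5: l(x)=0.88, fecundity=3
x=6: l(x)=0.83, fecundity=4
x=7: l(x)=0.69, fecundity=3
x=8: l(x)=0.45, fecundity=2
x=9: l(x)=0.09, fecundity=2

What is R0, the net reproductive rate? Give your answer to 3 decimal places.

20.020

lx·mx by age: 0, 2.79, 2.76, 1.8, 3.56, 2.64, 3.32, 2.07, 0.9, 0.18
R0 = Σ lx·mx = 20.02 → 20.020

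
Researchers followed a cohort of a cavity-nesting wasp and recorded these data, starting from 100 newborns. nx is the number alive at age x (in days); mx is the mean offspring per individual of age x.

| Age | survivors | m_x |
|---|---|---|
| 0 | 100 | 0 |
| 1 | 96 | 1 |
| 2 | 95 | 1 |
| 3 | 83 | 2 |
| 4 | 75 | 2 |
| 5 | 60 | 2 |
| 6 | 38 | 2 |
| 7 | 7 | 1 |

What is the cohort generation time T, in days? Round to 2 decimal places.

3.51

lx = nx/n0 = nx/100: 1, 0.96, 0.95, 0.83, 0.75, 0.6, 0.38, 0.07
lx·mx: 0, 0.96, 0.95, 1.66, 1.5, 1.2, 0.76, 0.07 → R0 = 7.1
x·lx·mx: 0, 0.96, 1.9, 4.98, 6, 6, 4.56, 0.49 → Σ = 24.89
T = 24.89 / 7.1 = 3.505634… → 3.51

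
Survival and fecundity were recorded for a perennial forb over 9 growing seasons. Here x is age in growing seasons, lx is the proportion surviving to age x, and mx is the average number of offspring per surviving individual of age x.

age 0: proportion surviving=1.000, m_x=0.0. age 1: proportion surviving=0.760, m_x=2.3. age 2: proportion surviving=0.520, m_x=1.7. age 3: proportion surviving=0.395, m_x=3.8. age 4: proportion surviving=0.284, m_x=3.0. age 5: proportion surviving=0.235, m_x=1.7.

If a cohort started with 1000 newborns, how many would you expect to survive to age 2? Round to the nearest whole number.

520

Expected survivors = N0 · l_2 = 1000 × 0.520 = 520 → 520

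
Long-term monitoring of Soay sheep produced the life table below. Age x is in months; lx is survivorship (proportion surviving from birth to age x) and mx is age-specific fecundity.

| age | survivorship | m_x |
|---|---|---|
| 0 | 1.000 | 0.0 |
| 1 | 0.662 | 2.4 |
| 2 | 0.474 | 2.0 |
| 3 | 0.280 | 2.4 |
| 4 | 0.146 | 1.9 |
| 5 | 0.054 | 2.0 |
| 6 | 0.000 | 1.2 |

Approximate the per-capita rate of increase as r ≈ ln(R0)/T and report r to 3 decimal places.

0.643

R0 = Σ lx·mx = 0 + 1.5888 + 0.948 + 0.672 + 0.2774 + 0.108 + 0 = 3.5942
Σ x·lx·mx = 7.1504; T = 7.1504/3.5942 = 1.98943…
r ≈ ln(R0)/T = ln(3.5942)/1.98943… = 0.64306… → 0.643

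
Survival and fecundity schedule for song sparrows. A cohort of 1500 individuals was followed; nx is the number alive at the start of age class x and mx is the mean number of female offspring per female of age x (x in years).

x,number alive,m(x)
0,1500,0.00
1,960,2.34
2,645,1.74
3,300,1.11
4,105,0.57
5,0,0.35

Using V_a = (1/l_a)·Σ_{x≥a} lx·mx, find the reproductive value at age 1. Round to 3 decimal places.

3.918

lx = nx/n0 = nx/1500: 1, 0.64, 0.43, 0.2, 0.07, 0
lx·mx for x ≥ 1: 1.4976, 0.7482, 0.222, 0.0399, 0 → sum = 2.5077
V_1 = 2.5077 / l_1 = 2.5077 / 0.64 = 3.918281… → 3.918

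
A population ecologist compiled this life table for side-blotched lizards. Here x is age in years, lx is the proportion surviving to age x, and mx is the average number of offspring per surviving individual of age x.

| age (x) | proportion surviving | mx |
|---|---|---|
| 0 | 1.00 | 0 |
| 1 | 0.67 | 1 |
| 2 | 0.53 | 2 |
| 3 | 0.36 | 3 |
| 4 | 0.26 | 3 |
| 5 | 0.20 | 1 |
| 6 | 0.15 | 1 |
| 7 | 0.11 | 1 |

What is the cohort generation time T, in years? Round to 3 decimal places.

2.919

lx·mx: 0, 0.67, 1.06, 1.08, 0.78, 0.2, 0.15, 0.11 → R0 = 4.05
x·lx·mx: 0, 0.67, 2.12, 3.24, 3.12, 1, 0.9, 0.77 → Σ = 11.82
T = 11.82 / 4.05 = 2.918519… → 2.919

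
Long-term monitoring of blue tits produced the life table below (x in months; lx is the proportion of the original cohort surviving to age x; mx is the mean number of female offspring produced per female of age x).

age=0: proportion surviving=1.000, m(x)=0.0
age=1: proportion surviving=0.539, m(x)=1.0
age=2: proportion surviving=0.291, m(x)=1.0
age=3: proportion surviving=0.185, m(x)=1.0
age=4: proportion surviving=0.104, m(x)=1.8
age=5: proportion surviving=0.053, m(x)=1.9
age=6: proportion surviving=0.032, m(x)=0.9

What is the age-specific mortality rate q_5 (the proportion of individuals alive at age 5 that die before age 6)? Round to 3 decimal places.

0.396

q_5 = (l_5 − l_6) / l_5 = (0.053 − 0.032) / 0.053
     = 0.021 / 0.053 = 0.396226… → 0.396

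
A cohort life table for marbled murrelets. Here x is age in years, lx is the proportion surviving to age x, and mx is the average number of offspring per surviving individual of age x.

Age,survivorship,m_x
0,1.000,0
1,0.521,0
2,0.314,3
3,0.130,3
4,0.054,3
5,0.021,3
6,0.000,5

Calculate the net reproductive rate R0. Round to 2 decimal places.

lx·mx by age: 0, 0, 0.942, 0.39, 0.162, 0.063, 0
R0 = Σ lx·mx = 1.557 → 1.56

1.56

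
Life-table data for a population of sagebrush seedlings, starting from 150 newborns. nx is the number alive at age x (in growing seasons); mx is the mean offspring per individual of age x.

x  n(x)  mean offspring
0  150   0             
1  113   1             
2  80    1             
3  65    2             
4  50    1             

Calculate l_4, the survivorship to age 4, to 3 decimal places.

0.333

l_4 = n_4/n_0 = 50/150 = 0.333333… → 0.333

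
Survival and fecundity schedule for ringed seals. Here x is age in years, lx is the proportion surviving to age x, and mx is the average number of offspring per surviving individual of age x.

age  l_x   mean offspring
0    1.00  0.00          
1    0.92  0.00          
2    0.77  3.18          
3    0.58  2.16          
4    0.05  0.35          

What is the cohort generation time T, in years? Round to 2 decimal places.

2.35

lx·mx: 0, 0, 2.4486, 1.2528, 0.0175 → R0 = 3.7189
x·lx·mx: 0, 0, 4.8972, 3.7584, 0.07 → Σ = 8.7256
T = 8.7256 / 3.7189 = 2.346285… → 2.35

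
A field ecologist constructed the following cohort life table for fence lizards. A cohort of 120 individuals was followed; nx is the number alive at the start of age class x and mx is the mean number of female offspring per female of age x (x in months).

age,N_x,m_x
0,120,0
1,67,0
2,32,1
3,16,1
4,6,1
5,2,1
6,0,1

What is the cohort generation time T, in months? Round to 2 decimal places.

lx = nx/n0 = nx/120: 1, 0.55833…, 0.26667…, 0.13333…, 0.05, 0.01667…, 0
lx·mx: 0, 0, 0.266667…, 0.133333…, 0.05, 0.016667…, 0 → R0 = 0.466667…
x·lx·mx: 0, 0, 0.533333…, 0.4…, 0.2, 0.083333…, 0 → Σ = 1.216667…
T = 1.216667… / 0.466667… = 2.607143… → 2.61

2.61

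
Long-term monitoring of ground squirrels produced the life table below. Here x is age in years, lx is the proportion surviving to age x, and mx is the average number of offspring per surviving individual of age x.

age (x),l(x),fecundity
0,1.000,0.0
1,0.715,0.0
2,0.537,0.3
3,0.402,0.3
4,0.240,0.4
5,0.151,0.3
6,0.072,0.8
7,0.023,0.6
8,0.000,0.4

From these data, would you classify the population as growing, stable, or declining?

declining

R0 = Σ lx·mx = 0 + 0 + 0.1611 + 0.1206 + 0.096 + 0.0453 + 0.0576 + 0.0138 + 0 = 0.4944
R0 < 1, so the population is declining.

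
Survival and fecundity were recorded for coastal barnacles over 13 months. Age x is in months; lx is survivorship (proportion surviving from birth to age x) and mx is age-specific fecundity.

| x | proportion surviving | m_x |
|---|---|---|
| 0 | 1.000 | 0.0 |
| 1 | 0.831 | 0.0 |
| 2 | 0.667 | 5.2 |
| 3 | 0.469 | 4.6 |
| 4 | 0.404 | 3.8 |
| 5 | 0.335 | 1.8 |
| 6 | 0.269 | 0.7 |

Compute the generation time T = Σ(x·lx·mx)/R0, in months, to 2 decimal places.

lx·mx: 0, 0, 3.4684, 2.1574, 1.5352, 0.603, 0.1883 → R0 = 7.9523
x·lx·mx: 0, 0, 6.9368, 6.4722, 6.1408, 3.015, 1.1298 → Σ = 23.6946
T = 23.6946 / 7.9523 = 2.979591… → 2.98

2.98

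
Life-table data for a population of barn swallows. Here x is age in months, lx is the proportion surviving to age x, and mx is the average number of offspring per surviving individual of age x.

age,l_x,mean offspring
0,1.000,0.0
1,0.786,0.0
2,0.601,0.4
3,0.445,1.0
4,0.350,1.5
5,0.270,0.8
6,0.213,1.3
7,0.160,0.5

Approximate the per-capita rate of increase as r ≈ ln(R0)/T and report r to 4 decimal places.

R0 = Σ lx·mx = 0 + 0 + 0.2404 + 0.445 + 0.525 + 0.216 + 0.2769 + 0.08 = 1.7833
Σ x·lx·mx = 7.2172; T = 7.2172/1.7833 = 4.0471…
r ≈ ln(R0)/T = ln(1.7833)/4.0471… = 0.142933… → 0.1429

0.1429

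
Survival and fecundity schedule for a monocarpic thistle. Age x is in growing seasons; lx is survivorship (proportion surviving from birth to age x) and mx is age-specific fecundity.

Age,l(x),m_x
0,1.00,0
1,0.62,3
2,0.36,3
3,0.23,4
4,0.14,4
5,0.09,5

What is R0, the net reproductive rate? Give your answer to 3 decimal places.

4.870

lx·mx by age: 0, 1.86, 1.08, 0.92, 0.56, 0.45
R0 = Σ lx·mx = 4.87 → 4.870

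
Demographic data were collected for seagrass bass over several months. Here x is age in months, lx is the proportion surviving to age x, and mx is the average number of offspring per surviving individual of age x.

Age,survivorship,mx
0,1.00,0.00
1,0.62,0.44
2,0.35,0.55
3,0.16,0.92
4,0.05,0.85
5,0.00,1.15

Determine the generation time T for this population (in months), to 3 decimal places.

lx·mx: 0, 0.2728, 0.1925, 0.1472, 0.0425, 0 → R0 = 0.655
x·lx·mx: 0, 0.2728, 0.385, 0.4416, 0.17, 0 → Σ = 1.2694
T = 1.2694 / 0.655 = 1.938015… → 1.938

1.938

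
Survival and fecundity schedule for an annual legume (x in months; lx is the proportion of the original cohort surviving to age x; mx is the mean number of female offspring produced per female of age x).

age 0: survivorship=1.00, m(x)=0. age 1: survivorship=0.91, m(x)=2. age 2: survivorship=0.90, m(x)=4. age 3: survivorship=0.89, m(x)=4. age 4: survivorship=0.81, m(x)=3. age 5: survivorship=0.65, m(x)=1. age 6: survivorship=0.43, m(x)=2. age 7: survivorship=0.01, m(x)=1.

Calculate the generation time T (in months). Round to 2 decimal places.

2.93

lx·mx: 0, 1.82, 3.6, 3.56, 2.43, 0.65, 0.86, 0.01 → R0 = 12.93
x·lx·mx: 0, 1.82, 7.2, 10.68, 9.72, 3.25, 5.16, 0.07 → Σ = 37.9
T = 37.9 / 12.93 = 2.931168… → 2.93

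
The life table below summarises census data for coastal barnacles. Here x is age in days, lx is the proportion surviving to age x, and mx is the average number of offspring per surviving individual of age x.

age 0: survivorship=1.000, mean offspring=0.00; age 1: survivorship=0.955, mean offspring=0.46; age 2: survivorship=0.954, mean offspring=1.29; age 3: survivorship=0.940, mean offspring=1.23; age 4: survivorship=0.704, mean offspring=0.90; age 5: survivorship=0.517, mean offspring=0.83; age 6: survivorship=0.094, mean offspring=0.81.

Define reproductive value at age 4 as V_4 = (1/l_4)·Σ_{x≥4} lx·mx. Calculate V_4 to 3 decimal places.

1.618

lx·mx for x ≥ 4: 0.6336, 0.42911, 0.07614 → sum = 1.13885
V_4 = 1.13885 / l_4 = 1.13885 / 0.704 = 1.617685… → 1.618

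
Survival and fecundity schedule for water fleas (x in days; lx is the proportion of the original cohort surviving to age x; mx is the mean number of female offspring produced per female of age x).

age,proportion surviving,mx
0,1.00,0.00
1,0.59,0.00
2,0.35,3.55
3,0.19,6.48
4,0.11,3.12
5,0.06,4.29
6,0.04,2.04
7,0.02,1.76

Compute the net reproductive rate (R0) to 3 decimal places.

3.191

lx·mx by age: 0, 0, 1.2425, 1.2312, 0.3432, 0.2574, 0.0816, 0.0352
R0 = Σ lx·mx = 3.1911 → 3.191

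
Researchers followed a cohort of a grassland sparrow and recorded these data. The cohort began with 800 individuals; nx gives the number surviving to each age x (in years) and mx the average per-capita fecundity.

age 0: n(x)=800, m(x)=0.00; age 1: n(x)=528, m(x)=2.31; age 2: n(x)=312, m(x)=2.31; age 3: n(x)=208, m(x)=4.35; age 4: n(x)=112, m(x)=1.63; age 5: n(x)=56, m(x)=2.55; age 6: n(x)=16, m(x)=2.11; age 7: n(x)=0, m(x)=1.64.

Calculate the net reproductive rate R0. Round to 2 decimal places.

lx = nx/n0 = nx/800: 1, 0.66, 0.39, 0.26, 0.14, 0.07, 0.02, 0
lx·mx by age: 0, 1.5246, 0.9009, 1.131, 0.2282, 0.1785, 0.0422, 0
R0 = Σ lx·mx = 4.0054 → 4.01

4.01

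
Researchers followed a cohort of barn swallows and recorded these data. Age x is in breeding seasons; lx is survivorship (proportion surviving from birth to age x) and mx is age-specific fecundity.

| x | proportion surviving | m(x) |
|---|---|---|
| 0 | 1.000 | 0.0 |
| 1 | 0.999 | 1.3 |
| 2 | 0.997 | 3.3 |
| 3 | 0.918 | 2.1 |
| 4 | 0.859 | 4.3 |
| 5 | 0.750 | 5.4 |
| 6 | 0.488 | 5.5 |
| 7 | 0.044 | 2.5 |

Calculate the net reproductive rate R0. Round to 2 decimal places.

lx·mx by age: 0, 1.2987, 3.2901, 1.9278, 3.6937, 4.05, 2.684, 0.11
R0 = Σ lx·mx = 17.0543 → 17.05

17.05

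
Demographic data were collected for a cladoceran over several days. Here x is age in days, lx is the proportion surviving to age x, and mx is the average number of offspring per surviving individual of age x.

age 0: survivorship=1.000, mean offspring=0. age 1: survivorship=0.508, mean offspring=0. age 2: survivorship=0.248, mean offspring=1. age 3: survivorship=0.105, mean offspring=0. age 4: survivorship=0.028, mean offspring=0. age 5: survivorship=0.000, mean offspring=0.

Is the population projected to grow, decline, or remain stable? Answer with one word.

declining

R0 = Σ lx·mx = 0 + 0 + 0.248 + 0 + 0 + 0 = 0.248
R0 < 1, so the population is declining.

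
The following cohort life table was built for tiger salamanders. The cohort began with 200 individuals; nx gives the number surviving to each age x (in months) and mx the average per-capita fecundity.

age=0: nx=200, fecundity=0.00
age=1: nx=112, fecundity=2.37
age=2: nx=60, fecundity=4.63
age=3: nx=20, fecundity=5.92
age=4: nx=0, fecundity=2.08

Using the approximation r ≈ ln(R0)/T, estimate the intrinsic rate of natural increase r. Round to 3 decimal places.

lx = nx/n0 = nx/200: 1, 0.56, 0.3, 0.1, 0
R0 = Σ lx·mx = 0 + 1.3272 + 1.389 + 0.592 + 0 = 3.3082
Σ x·lx·mx = 5.8812; T = 5.8812/3.3082 = 1.77776…
r ≈ ln(R0)/T = ln(3.3082)/1.77776… = 0.67298… → 0.673

0.673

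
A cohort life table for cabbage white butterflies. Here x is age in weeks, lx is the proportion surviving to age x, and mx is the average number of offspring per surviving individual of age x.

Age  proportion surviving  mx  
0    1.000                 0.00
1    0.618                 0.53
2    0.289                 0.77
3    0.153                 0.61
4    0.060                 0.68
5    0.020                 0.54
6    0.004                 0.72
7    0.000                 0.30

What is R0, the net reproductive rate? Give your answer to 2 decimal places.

lx·mx by age: 0, 0.32754, 0.22253, 0.09333, 0.0408, 0.0108, 0.00288, 0
R0 = Σ lx·mx = 0.69788 → 0.70

0.70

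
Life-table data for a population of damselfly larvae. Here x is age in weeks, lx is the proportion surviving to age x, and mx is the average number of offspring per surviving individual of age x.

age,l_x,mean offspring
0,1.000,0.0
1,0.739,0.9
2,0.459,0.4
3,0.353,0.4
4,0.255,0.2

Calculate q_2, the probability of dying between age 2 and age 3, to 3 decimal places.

0.231

q_2 = (l_2 − l_3) / l_2 = (0.459 − 0.353) / 0.459
     = 0.106 / 0.459 = 0.230937… → 0.231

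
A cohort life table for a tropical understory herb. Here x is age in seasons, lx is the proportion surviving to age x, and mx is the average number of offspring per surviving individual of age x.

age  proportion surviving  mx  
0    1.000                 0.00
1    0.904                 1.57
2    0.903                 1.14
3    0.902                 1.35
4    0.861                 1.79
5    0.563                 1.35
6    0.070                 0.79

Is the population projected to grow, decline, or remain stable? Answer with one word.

growing

R0 = Σ lx·mx = 0 + 1.41928 + 1.02942 + 1.2177 + 1.54119 + 0.76005 + 0.0553 = 6.02294
R0 > 1, so the population is growing.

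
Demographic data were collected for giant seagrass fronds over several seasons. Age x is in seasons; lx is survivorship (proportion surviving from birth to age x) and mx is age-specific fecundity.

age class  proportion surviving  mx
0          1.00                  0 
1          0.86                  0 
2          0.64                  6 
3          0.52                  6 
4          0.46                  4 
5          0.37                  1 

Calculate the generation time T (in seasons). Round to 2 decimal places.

lx·mx: 0, 0, 3.84, 3.12, 1.84, 0.37 → R0 = 9.17
x·lx·mx: 0, 0, 7.68, 9.36, 7.36, 1.85 → Σ = 26.25
T = 26.25 / 9.17 = 2.862595… → 2.86

2.86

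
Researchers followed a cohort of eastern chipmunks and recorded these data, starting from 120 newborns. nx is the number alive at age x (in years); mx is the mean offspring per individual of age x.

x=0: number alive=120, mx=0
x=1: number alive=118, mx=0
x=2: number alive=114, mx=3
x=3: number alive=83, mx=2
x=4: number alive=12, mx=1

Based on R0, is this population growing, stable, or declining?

growing

lx = nx/n0 = nx/120: 1, 0.98333…, 0.95, 0.69167…, 0.1
R0 = Σ lx·mx = 0 + 0 + 2.85 + 1.383333… + 0.1 = 4.333333…
R0 > 1, so the population is growing.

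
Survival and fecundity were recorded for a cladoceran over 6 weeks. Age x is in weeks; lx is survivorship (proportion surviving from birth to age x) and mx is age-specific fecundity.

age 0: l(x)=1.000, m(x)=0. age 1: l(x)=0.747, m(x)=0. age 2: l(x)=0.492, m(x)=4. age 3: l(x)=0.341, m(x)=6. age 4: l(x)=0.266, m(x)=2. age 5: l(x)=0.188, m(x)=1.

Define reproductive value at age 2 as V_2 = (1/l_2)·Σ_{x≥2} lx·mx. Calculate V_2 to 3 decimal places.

lx·mx for x ≥ 2: 1.968, 2.046, 0.532, 0.188 → sum = 4.734
V_2 = 4.734 / l_2 = 4.734 / 0.492 = 9.621951… → 9.622

9.622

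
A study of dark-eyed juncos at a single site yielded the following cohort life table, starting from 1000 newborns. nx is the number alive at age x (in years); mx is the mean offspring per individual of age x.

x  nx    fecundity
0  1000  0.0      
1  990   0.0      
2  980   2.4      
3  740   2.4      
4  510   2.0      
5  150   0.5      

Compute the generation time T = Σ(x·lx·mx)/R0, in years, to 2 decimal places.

2.77

lx = nx/n0 = nx/1000: 1, 0.99, 0.98, 0.74, 0.51, 0.15
lx·mx: 0, 0, 2.352, 1.776, 1.02, 0.075 → R0 = 5.223
x·lx·mx: 0, 0, 4.704, 5.328, 4.08, 0.375 → Σ = 14.487
T = 14.487 / 5.223 = 2.773693… → 2.77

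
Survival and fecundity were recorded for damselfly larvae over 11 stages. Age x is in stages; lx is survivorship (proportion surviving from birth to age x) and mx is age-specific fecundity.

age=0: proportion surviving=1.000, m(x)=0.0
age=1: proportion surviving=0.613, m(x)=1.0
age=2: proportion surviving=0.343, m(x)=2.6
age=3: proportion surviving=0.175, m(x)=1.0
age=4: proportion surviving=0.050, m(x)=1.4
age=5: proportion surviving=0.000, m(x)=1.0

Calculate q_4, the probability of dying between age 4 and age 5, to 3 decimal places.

q_4 = (l_4 − l_5) / l_4 = (0.05 − 0) / 0.05
     = 0.05 / 0.05 = 1 → 1.000

1.000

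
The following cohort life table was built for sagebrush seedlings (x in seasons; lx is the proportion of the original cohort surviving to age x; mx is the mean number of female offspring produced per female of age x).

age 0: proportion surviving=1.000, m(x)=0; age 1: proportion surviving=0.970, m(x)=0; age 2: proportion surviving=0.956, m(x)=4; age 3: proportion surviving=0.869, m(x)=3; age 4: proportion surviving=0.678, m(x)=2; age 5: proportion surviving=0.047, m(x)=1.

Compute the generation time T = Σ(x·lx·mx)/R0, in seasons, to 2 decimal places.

2.70

lx·mx: 0, 0, 3.824, 2.607, 1.356, 0.047 → R0 = 7.834
x·lx·mx: 0, 0, 7.648, 7.821, 5.424, 0.235 → Σ = 21.128
T = 21.128 / 7.834 = 2.696962… → 2.70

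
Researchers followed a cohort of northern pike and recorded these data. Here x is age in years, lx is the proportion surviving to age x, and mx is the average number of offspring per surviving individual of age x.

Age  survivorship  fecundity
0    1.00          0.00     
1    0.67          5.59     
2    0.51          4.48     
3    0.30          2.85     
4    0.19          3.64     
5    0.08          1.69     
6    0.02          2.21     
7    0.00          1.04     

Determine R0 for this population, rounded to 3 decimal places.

lx·mx by age: 0, 3.7453, 2.2848, 0.855, 0.6916, 0.1352, 0.0442, 0
R0 = Σ lx·mx = 7.7561 → 7.756

7.756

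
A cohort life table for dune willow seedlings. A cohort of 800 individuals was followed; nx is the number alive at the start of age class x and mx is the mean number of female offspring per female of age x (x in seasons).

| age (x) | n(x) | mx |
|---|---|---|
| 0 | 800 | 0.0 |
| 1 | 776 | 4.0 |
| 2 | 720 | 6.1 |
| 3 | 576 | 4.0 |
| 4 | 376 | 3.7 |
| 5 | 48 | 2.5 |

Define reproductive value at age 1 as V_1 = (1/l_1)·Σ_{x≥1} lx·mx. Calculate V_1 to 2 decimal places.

14.58

lx = nx/n0 = nx/800: 1, 0.97, 0.9, 0.72, 0.47, 0.06
lx·mx for x ≥ 1: 3.88, 5.49, 2.88, 1.739, 0.15 → sum = 14.139
V_1 = 14.139 / l_1 = 14.139 / 0.97 = 14.576289… → 14.58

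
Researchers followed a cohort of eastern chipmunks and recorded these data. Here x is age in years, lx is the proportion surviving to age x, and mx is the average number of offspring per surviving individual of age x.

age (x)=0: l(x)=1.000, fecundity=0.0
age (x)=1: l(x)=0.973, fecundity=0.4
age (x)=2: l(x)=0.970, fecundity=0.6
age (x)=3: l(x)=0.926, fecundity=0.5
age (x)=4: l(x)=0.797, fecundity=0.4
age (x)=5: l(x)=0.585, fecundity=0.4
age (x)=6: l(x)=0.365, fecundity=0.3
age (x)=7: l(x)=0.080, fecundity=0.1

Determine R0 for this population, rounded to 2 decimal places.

lx·mx by age: 0, 0.3892, 0.582, 0.463, 0.3188, 0.234, 0.1095, 0.008
R0 = Σ lx·mx = 2.1045 → 2.10

2.10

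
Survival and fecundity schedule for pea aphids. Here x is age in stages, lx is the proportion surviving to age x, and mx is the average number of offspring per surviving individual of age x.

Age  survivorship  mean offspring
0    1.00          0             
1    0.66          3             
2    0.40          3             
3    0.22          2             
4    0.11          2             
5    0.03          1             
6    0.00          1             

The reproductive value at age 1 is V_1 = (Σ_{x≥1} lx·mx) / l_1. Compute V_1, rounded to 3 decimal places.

lx·mx for x ≥ 1: 1.98, 1.2, 0.44, 0.22, 0.03, 0 → sum = 3.87
V_1 = 3.87 / l_1 = 3.87 / 0.66 = 5.863636… → 5.864

5.864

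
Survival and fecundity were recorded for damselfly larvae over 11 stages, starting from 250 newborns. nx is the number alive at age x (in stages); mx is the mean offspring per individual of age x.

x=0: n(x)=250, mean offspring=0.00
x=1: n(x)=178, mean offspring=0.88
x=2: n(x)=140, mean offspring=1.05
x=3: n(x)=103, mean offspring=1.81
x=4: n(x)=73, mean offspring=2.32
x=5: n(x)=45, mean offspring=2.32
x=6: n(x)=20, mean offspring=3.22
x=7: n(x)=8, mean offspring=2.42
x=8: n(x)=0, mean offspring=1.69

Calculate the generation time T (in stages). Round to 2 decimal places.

lx = nx/n0 = nx/250: 1, 0.712, 0.56, 0.412, 0.292, 0.18, 0.08, 0.032, 0
lx·mx: 0, 0.62656, 0.588, 0.74572, 0.67744, 0.4176, 0.2576, 0.07744, 0 → R0 = 3.39036
x·lx·mx: 0, 0.62656, 1.176, 2.23716, 2.70976, 2.088, 1.5456, 0.54208, 0 → Σ = 10.92516
T = 10.92516 / 3.39036 = 3.222419… → 3.22

3.22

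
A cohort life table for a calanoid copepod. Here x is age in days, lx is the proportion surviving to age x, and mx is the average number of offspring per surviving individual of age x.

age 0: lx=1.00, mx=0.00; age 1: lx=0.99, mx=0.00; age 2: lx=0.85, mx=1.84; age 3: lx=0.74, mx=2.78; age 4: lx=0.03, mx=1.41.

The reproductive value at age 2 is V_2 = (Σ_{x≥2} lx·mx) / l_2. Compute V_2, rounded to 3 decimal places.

lx·mx for x ≥ 2: 1.564, 2.0572, 0.0423 → sum = 3.6635
V_2 = 3.6635 / l_2 = 3.6635 / 0.85 = 4.31 → 4.310

4.310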